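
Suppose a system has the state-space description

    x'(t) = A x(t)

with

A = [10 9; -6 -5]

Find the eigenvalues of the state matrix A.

1, 4

det(sI - A) = s^2 - (tr A)s + det A, with tr A = 10 + (-5) = 5 and det A = 10·(-5) - 9·(-6) = -50 - (-54) = 4.
So p(s) = det(sI - A) = s^2 - 5s + 4.
Factor s^2 - 5s + 4: two numbers with sum 5 and product 4 are 4 and 1, so s^2 - 5s + 4 = (s - 4)(s - 1).
Hence p(s) = (s - 4) (s - 1), with roots 1, 4.
At least one eigenvalue has non-negative real part, so the system is not asymptotically stable.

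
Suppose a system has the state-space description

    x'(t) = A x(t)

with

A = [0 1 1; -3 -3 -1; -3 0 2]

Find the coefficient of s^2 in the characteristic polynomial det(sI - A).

Expand det(sI - A) for the 3×3 matrix.
p(s) = s^3 + s^2.
(Check: constant term = det(-A) = (-1)^3 det A = 0; coefficient of s^2 = -tr A = 1.)
The coefficient of s^2 is 1.

1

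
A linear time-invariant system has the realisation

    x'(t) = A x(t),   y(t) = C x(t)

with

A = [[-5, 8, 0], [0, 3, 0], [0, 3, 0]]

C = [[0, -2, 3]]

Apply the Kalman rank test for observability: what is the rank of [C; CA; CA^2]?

CA = [[0, 3, 0]]
CA^2 = [[0, 9, 0]]
Observability matrix O = [C; CA; CA^2] = [[0, -2, 3], [0, 3, 0], [0, 9, 0]]
Column 1 of O is identically zero, so rank(O) ≤ 2.
The 2×2 minor from rows 1, 2, columns 2, 3 is (-2)·0 - 3·3 = 0 - 9 = -9 ≠ 0, so rank(O) = 2.
rank(O) = 2 < n = 3, so the pair (A, C) is not completely observable.

2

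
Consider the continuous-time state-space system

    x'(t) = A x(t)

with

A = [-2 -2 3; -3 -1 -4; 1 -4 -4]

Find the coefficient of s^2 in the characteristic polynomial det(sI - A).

Expand det(sI - A) for the 3×3 matrix.
p(s) = s^3 + 7s^2 - 11s - 95.
(Check: constant term = det(-A) = (-1)^3 det A = -95; coefficient of s^2 = -tr A = 7.)
The coefficient of s^2 is 7.

7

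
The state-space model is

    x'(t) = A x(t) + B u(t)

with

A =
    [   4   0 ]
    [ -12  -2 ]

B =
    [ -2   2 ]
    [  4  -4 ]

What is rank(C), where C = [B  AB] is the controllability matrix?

AB = [[-8, 8], [16, -16]]
Controllability matrix C = [B  AB] = [[-2, 2, -8, 8], [4, -4, 16, -16]]
Every column of C is a scalar multiple of column 1 = [-2, 4] (multipliers 1, -1, 4, -4), so the columns span a one-dimensional space.
C ≠ 0, hence rank(C) = 1.
rank(C) = 1 < n = 2, so the pair (A, B) is not completely controllable.

1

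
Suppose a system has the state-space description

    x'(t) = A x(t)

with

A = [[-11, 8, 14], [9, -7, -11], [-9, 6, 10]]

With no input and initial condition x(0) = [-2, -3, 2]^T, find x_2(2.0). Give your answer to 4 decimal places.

det(sI - A) = s^3 - (tr A)s^2 + (M11 + M22 + M33)s - det A, where Mii is the 2×2 principal minor of A obtained by deleting row i and column i.
tr A = (-11) + (-7) + 10 = -8; M11 = (-7)·10 - (-11)·6 = -70 - (-66) = -4; M22 = (-11)·10 - 14·(-9) = -110 - (-126) = 16; M33 = (-11)·(-7) - 8·9 = 77 - 72 = 5; sum of minors = 17.
det A = (-11)·((-7)·10 - (-11)·6) - 8·(9·10 - (-11)·(-9)) + 14·(9·6 - (-7)·(-9)) = (-11)·(-4) - 8·(-9) + 14·(-9) = -10.
So p(s) = det(sI - A) = s^3 + 8s^2 + 17s + 10.
Rational-root test: any integer root divides 10. Testing small divisors, s = -1 works: p(-1) = -1 + 8 + (-17) + 10 = 0, so (s + 1) is a factor.
Dividing, p(s) = (s + 1)(s^2 + 7s + 10).
Factor s^2 + 7s + 10: two numbers with sum -7 and product 10 are -2 and -5, so s^2 + 7s + 10 = (s + 2)(s + 5).
Hence p(s) = (s + 1) (s + 2) (s + 5), with roots -5, -2, -1.
The eigenvalues -5, -2, -1 are distinct and real, so A is diagonalisable and x(t) = e^{At} x(0) = V diag(e^{λ_i t}) V^{-1} x(0), where the columns of V are the eigenvectors.
λ = -5: A - (-5)I = [[-6, 8, 14], [9, -2, -11], [-9, 6, 15]]. v must be orthogonal to every row; (row 1) × (row 2) = [-60, 60, -60], so take v_1 = [1, -1, 1]^T.
λ = -2: A - (-2)I = [[-9, 8, 14], [9, -5, -11], [-9, 6, 12]]. v must be orthogonal to every row; (row 1) × (row 2) = [-18, 27, -27], so take v_2 = [2, -3, 3]^T.
λ = -1: A - (-1)I = [[-10, 8, 14], [9, -6, -11], [-9, 6, 11]]. v must be orthogonal to every row; (row 1) × (row 2) = [-4, 16, -12], so take v_3 = [-1, 4, -3]^T.
V = [v_1 v_2 v_3] = [[1, 2, -1], [-1, -3, 4], [1, 3, -3]] has det V = -1, so V^{-1} = adj(V)/det V = [[3, -3, -5], [-1, 2, 3], [0, 1, 1]].
Modal coordinates z(0) = V^{-1} x(0): 3·(-2) + (-3)·(-3) + (-5)·2 = -7; (-1)·(-2) + 2·(-3) + 3·2 = 2; 0·(-2) + 1·(-3) + 1·2 = -1; so z(0) = [-7, 2, -1]^T.
x_2(t) = Σ_i (v_i)_2 · z_i(0) · e^{λ_i t} (row 2 of V times the modal terms).
x_2(2.0) = (-1)·(-7)·e^{-5·2.0} + (-3)·2·e^{-2·2.0} + 4·(-1)·e^{-1·2.0} = 7·0.000045 + (-6)·0.018316 + (-4)·0.135335 = -0.6509.

-0.6509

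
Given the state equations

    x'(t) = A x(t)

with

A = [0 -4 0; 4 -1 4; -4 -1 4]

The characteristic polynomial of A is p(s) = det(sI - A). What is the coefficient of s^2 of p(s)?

-3

Expand det(sI - A) for the 3×3 matrix.
p(s) = s^3 - 3s^2 + 16s - 128.
(Check: constant term = det(-A) = (-1)^3 det A = -128; coefficient of s^2 = -tr A = -3.)
The coefficient of s^2 is -3.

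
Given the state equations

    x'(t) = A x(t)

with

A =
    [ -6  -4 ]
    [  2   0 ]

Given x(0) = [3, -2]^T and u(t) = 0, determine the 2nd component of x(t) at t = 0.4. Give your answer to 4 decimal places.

-0.6512

det(sI - A) = s^2 - (tr A)s + det A, with tr A = (-6) + 0 = -6 and det A = (-6)·0 - (-4)·2 = 0 - (-8) = 8.
So p(s) = det(sI - A) = s^2 + 6s + 8.
Factor s^2 + 6s + 8: two numbers with sum -6 and product 8 are -2 and -4, so s^2 + 6s + 8 = (s + 2)(s + 4).
Hence p(s) = (s + 2) (s + 4), with roots -4, -2.
The eigenvalues -4, -2 are distinct and real, so A is diagonalisable and x(t) = e^{At} x(0) = V diag(e^{λ_i t}) V^{-1} x(0), where the columns of V are the eigenvectors.
λ = -4: A - (-4)I = [[-2, -4], [2, 4]]. Row 1 gives (-2)·v1 + (-4)·v2 = 0, so take v_1 = [2, -1]^T.
λ = -2: A - (-2)I = [[-4, -4], [2, 2]]. Row 1 gives (-4)·v1 + (-4)·v2 = 0, so take v_2 = [1, -1]^T.
V = [v_1 v_2] = [[2, 1], [-1, -1]] has det V = -1, so V^{-1} = adj(V)/det V = [[1, 1], [-1, -2]].
Modal coordinates z(0) = V^{-1} x(0): 1·3 + 1·(-2) = 1; (-1)·3 + (-2)·(-2) = 1; so z(0) = [1, 1]^T.
x_2(t) = Σ_i (v_i)_2 · z_i(0) · e^{λ_i t} (row 2 of V times the modal terms).
x_2(0.4) = (-1)·1·e^{-4·0.4} + (-1)·1·e^{-2·0.4} = (-1)·0.201897 + (-1)·0.449329 = -0.6512.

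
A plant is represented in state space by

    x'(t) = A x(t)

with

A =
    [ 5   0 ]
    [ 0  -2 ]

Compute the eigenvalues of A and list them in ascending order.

-2, 5

det(sI - A) = s^2 - (tr A)s + det A, with tr A = 5 + (-2) = 3 and det A = 5·(-2) - 0·0 = -10 - 0 = -10.
So p(s) = det(sI - A) = s^2 - 3s - 10.
Factor s^2 - 3s - 10: two numbers with sum 3 and product -10 are 5 and -2, so s^2 - 3s - 10 = (s - 5)(s + 2).
Hence p(s) = (s - 5) (s + 2), with roots -2, 5.
At least one eigenvalue has non-negative real part, so the system is not asymptotically stable.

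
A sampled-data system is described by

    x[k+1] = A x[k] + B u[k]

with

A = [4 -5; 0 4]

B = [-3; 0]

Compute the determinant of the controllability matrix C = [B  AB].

AB = [[-12], [0]]
Controllability matrix C = [B  AB] = [[-3, -12], [0, 0]]
det(C) = (-3)·0 - (-12)·0 = 0 - 0 = 0
Since det(C) = 0, rank(C) < 2 and the system is not completely controllable.

0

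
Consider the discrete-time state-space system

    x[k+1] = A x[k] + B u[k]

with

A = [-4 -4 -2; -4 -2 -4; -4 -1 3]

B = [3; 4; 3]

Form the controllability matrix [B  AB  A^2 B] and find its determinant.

6316

AB = [[-34], [-32], [-7]]
A^2B = [[278], [228], [147]]
Controllability matrix C = [B  AB  A^2B] = [[3, -34, 278], [4, -32, 228], [3, -7, 147]]
Expanding along the first row, det(C) = 3·((-32)·147 - 228·(-7)) - (-34)·(4·147 - 228·3) + 278·(4·(-7) - (-32)·3) = 3·(-3108) - (-34)·(-96) + 278·68 = 6316
Since det(C) ≠ 0, rank(C) = 3 and the system is completely controllable.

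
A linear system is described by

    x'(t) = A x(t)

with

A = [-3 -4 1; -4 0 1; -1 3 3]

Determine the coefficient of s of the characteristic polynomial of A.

Expand det(sI - A) for the 3×3 matrix.
p(s) = s^3 - 27s + 47.
(Check: constant term = det(-A) = (-1)^3 det A = 47; coefficient of s^2 = -tr A = 0.)
The coefficient of s is -27.

-27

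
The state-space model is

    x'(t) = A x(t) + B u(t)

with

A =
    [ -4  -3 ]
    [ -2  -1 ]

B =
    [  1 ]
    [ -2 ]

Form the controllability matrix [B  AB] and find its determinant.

AB = [[2], [0]]
Controllability matrix C = [B  AB] = [[1, 2], [-2, 0]]
det(C) = 1·0 - 2·(-2) = 0 - (-4) = 4
Since det(C) ≠ 0, rank(C) = 2 and the system is completely controllable.

4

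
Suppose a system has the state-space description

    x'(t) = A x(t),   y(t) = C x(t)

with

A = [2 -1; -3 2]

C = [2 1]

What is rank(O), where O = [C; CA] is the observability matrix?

CA = [[1, 0]]
Observability matrix O = [C; CA] = [[2, 1], [1, 0]]
det(O) = 2·0 - 1·1 = 0 - 1 = -1 ≠ 0, so rank(O) = 2.
rank(O) = 2 = n, so the pair (A, C) is completely observable.

2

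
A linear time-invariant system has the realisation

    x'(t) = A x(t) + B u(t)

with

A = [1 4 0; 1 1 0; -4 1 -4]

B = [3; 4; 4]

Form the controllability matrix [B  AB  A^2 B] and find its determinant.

AB = [[19], [7], [-24]]
A^2B = [[47], [26], [27]]
Controllability matrix C = [B  AB  A^2B] = [[3, 19, 47], [4, 7, 26], [4, -24, 27]]
Expanding along the first row, det(C) = 3·(7·27 - 26·(-24)) - 19·(4·27 - 26·4) + 47·(4·(-24) - 7·4) = 3·813 - 19·4 + 47·(-124) = -3465
Since det(C) ≠ 0, rank(C) = 3 and the system is completely controllable.

-3465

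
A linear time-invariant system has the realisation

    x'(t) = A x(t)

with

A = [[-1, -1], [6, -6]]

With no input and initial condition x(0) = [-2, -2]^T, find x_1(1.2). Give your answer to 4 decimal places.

det(sI - A) = s^2 - (tr A)s + det A, with tr A = (-1) + (-6) = -7 and det A = (-1)·(-6) - (-1)·6 = 6 - (-6) = 12.
So p(s) = det(sI - A) = s^2 + 7s + 12.
Factor s^2 + 7s + 12: two numbers with sum -7 and product 12 are -3 and -4, so s^2 + 7s + 12 = (s + 3)(s + 4).
Hence p(s) = (s + 3) (s + 4), with roots -4, -3.
The eigenvalues -4, -3 are distinct and real, so A is diagonalisable and x(t) = e^{At} x(0) = V diag(e^{λ_i t}) V^{-1} x(0), where the columns of V are the eigenvectors.
λ = -4: A - (-4)I = [[3, -1], [6, -2]]. Row 1 gives 3·v1 + (-1)·v2 = 0, so take v_1 = [-1, -3]^T.
λ = -3: A - (-3)I = [[2, -1], [6, -3]]. Row 1 gives 2·v1 + (-1)·v2 = 0, so take v_2 = [-1, -2]^T.
V = [v_1 v_2] = [[-1, -1], [-3, -2]] has det V = -1, so V^{-1} = adj(V)/det V = [[2, -1], [-3, 1]].
Modal coordinates z(0) = V^{-1} x(0): 2·(-2) + (-1)·(-2) = -2; (-3)·(-2) + 1·(-2) = 4; so z(0) = [-2, 4]^T.
x_1(t) = Σ_i (v_i)_1 · z_i(0) · e^{λ_i t} (row 1 of V times the modal terms).
x_1(1.2) = (-1)·(-2)·e^{-4·1.2} + (-1)·4·e^{-3·1.2} = 2·0.008230 + (-4)·0.027324 = -0.0928.

-0.0928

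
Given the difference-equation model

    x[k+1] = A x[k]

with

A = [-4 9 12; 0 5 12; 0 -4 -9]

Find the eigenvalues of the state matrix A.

det(zI - A) = z^3 - (tr A)z^2 + (M11 + M22 + M33)z - det A, where Mii is the 2×2 principal minor of A obtained by deleting row i and column i.
tr A = (-4) + 5 + (-9) = -8; M11 = 5·(-9) - 12·(-4) = -45 - (-48) = 3; M22 = (-4)·(-9) - 12·0 = 36 - 0 = 36; M33 = (-4)·5 - 9·0 = -20 - 0 = -20; sum of minors = 19.
det A = (-4)·(5·(-9) - 12·(-4)) - 9·(0·(-9) - 12·0) + 12·(0·(-4) - 5·0) = (-4)·3 - 9·0 + 12·0 = -12.
So p(z) = det(zI - A) = z^3 + 8z^2 + 19z + 12.
Rational-root test: any integer root divides 12. Testing small divisors, z = -1 works: p(-1) = -1 + 8 + (-19) + 12 = 0, so (z + 1) is a factor.
Dividing, p(z) = (z + 1)(z^2 + 7z + 12).
Factor z^2 + 7z + 12: two numbers with sum -7 and product 12 are -3 and -4, so z^2 + 7z + 12 = (z + 3)(z + 4).
Hence p(z) = (z + 1) (z + 3) (z + 4), with roots -4, -3, -1.

-4, -3, -1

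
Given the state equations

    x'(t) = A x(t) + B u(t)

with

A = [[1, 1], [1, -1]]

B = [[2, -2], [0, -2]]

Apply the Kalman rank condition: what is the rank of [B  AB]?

2

AB = [[2, -4], [2, 0]]
Controllability matrix C = [B  AB] = [[2, -2, 2, -4], [0, -2, 2, 0]]
Take the 2×2 submatrix of C formed by columns 1, 2: [[2, -2], [0, -2]]. Its determinant is 2·(-2) - (-2)·0 = -4 - 0 = -4 ≠ 0.
So rank(C) ≥ 2; since C has 2 rows, rank(C) = 2.
rank(C) = 2 = n, so the pair (A, B) is completely controllable.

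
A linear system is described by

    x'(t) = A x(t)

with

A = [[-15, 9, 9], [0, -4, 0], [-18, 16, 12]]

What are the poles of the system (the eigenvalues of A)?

det(sI - A) = s^3 - (tr A)s^2 + (M11 + M22 + M33)s - det A, where Mii is the 2×2 principal minor of A obtained by deleting row i and column i.
tr A = (-15) + (-4) + 12 = -7; M11 = (-4)·12 - 0·16 = -48 - 0 = -48; M22 = (-15)·12 - 9·(-18) = -180 - (-162) = -18; M33 = (-15)·(-4) - 9·0 = 60 - 0 = 60; sum of minors = -6.
det A = (-15)·((-4)·12 - 0·16) - 9·(0·12 - 0·(-18)) + 9·(0·16 - (-4)·(-18)) = (-15)·(-48) - 9·0 + 9·(-72) = 72.
So p(s) = det(sI - A) = s^3 + 7s^2 - 6s - 72.
Rational-root test: any integer root divides -72. Testing small divisors, s = 3 works: p(3) = 27 + 63 + (-18) + (-72) = 0, so (s - 3) is a factor.
Dividing, p(s) = (s - 3)(s^2 + 10s + 24).
Factor s^2 + 10s + 24: two numbers with sum -10 and product 24 are -4 and -6, so s^2 + 10s + 24 = (s + 4)(s + 6).
Hence p(s) = (s - 3) (s + 4) (s + 6), with roots -6, -4, 3.
At least one eigenvalue has non-negative real part, so the system is not asymptotically stable.

-6, -4, 3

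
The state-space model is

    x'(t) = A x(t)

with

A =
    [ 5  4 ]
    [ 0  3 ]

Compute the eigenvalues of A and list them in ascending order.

3, 5

det(sI - A) = s^2 - (tr A)s + det A, with tr A = 5 + 3 = 8 and det A = 5·3 - 4·0 = 15 - 0 = 15.
So p(s) = det(sI - A) = s^2 - 8s + 15.
Factor s^2 - 8s + 15: two numbers with sum 8 and product 15 are 5 and 3, so s^2 - 8s + 15 = (s - 5)(s - 3).
Hence p(s) = (s - 5) (s - 3), with roots 3, 5.
At least one eigenvalue has non-negative real part, so the system is not asymptotically stable.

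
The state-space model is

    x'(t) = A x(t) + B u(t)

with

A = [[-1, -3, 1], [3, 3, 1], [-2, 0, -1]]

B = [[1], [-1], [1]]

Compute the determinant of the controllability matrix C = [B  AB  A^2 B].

24

AB = [[3], [1], [-3]]
A^2B = [[-9], [9], [-3]]
Controllability matrix C = [B  AB  A^2B] = [[1, 3, -9], [-1, 1, 9], [1, -3, -3]]
Expanding along the first row, det(C) = 1·(1·(-3) - 9·(-3)) - 3·((-1)·(-3) - 9·1) + (-9)·((-1)·(-3) - 1·1) = 1·24 - 3·(-6) + (-9)·2 = 24
Since det(C) ≠ 0, rank(C) = 3 and the system is completely controllable.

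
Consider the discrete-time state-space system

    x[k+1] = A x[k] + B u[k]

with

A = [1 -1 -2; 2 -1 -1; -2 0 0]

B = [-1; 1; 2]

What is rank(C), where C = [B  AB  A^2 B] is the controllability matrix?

AB = [[-6], [-5], [2]]
A^2B = [[-5], [-9], [12]]
Controllability matrix C = [B  AB  A^2B] = [[-1, -6, -5], [1, -5, -9], [2, 2, 12]]
det(C) = (-1)·((-5)·12 - (-9)·2) - (-6)·(1·12 - (-9)·2) + (-5)·(1·2 - (-5)·2) = (-1)·(-42) - (-6)·30 + (-5)·12 = 162 ≠ 0, so rank(C) = 3.
rank(C) = 3 = n, so the pair (A, B) is completely controllable.

3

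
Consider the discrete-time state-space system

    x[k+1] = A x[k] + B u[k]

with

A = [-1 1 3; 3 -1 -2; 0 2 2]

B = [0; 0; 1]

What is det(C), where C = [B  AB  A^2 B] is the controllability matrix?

23

AB = [[3], [-2], [2]]
A^2B = [[1], [7], [0]]
Controllability matrix C = [B  AB  A^2B] = [[0, 3, 1], [0, -2, 7], [1, 2, 0]]
Expanding along the first row, det(C) = 0·((-2)·0 - 7·2) - 3·(0·0 - 7·1) + 1·(0·2 - (-2)·1) = 0·(-14) - 3·(-7) + 1·2 = 23
Since det(C) ≠ 0, rank(C) = 3 and the system is completely controllable.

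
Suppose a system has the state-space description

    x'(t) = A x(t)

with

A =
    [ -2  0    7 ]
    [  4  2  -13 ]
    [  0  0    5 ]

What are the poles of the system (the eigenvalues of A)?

det(sI - A) = s^3 - (tr A)s^2 + (M11 + M22 + M33)s - det A, where Mii is the 2×2 principal minor of A obtained by deleting row i and column i.
tr A = (-2) + 2 + 5 = 5; M11 = 2·5 - (-13)·0 = 10 - 0 = 10; M22 = (-2)·5 - 7·0 = -10 - 0 = -10; M33 = (-2)·2 - 0·4 = -4 - 0 = -4; sum of minors = -4.
det A = (-2)·(2·5 - (-13)·0) - 0·(4·5 - (-13)·0) + 7·(4·0 - 2·0) = (-2)·10 - 0·20 + 7·0 = -20.
So p(s) = det(sI - A) = s^3 - 5s^2 - 4s + 20.
Rational-root test: any integer root divides 20. Testing small divisors, s = -2 works: p(-2) = -8 + (-20) + 8 + 20 = 0, so (s + 2) is a factor.
Dividing, p(s) = (s + 2)(s^2 - 7s + 10).
Factor s^2 - 7s + 10: two numbers with sum 7 and product 10 are 5 and 2, so s^2 - 7s + 10 = (s - 5)(s - 2).
Hence p(s) = (s - 5) (s - 2) (s + 2), with roots -2, 2, 5.
At least one eigenvalue has non-negative real part, so the system is not asymptotically stable.

-2, 2, 5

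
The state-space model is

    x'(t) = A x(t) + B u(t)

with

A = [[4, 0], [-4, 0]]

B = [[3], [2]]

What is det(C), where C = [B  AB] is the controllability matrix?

AB = [[12], [-12]]
Controllability matrix C = [B  AB] = [[3, 12], [2, -12]]
det(C) = 3·(-12) - 12·2 = -36 - 24 = -60
Since det(C) ≠ 0, rank(C) = 2 and the system is completely controllable.

-60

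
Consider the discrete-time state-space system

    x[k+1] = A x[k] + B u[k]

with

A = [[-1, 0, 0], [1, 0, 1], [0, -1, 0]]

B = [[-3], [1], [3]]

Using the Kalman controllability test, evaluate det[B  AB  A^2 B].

15

AB = [[3], [0], [-1]]
A^2B = [[-3], [2], [0]]
Controllability matrix C = [B  AB  A^2B] = [[-3, 3, -3], [1, 0, 2], [3, -1, 0]]
Expanding along the first row, det(C) = (-3)·(0·0 - 2·(-1)) - 3·(1·0 - 2·3) + (-3)·(1·(-1) - 0·3) = (-3)·2 - 3·(-6) + (-3)·(-1) = 15
Since det(C) ≠ 0, rank(C) = 3 and the system is completely controllable.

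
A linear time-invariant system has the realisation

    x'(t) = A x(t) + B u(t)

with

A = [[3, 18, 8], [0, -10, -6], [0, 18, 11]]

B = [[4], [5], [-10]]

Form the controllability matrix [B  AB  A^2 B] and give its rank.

AB = [[22], [10], [-20]]
A^2B = [[86], [20], [-40]]
Controllability matrix C = [B  AB  A^2B] = [[4, 22, 86], [5, 10, 20], [-10, -20, -40]]
The rows r1, r2, r3 of C are linearly dependent: 2·r2 + r3 = 0 (check each entry), so rank(C) ≤ 2.
The 2×2 minor from rows 1, 2, columns 1, 2 is 4·10 - 22·5 = 40 - 110 = -70 ≠ 0, so rank(C) = 2.
rank(C) = 2 < n = 3, so the pair (A, B) is not completely controllable.

2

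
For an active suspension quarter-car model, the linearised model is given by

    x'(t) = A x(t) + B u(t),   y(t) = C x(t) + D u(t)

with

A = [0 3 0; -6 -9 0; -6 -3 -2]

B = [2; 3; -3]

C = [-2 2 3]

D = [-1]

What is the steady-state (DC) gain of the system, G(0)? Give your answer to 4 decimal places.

G(0) = C(-A)^{-1}B + D = -C A^{-1} B + D.
det A = -36, so A^{-1} = (1/-36)·adj(A) = [[-1/2, -1/6, 0], [1/3, 0, 0], [1, 1/2, -1/2]]
A^{-1} B = [-3/2, 2/3, 5]^T
C A^{-1} B = 58/3
G(0) = D - C A^{-1} B = -1 - (58/3) = -61/3 ≈ -20.3333

-20.3333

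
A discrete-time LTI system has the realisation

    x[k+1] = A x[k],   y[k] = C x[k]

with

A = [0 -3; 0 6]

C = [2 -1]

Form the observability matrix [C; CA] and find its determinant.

-24

CA = [[0, -12]]
Observability matrix O = [C; CA] = [[2, -1], [0, -12]]
det(O) = 2·(-12) - (-1)·0 = -24 - 0 = -24
Since det(O) ≠ 0, rank(O) = 2 and the system is completely observable.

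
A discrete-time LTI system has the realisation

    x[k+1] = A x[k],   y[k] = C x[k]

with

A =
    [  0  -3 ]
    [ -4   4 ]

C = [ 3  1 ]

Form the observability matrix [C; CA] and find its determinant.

CA = [[-4, -5]]
Observability matrix O = [C; CA] = [[3, 1], [-4, -5]]
det(O) = 3·(-5) - 1·(-4) = -15 - (-4) = -11
Since det(O) ≠ 0, rank(O) = 2 and the system is completely observable.

-11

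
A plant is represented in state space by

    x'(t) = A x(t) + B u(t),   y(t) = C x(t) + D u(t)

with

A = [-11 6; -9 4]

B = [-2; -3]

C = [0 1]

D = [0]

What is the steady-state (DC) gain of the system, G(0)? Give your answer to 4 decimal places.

G(0) = C(-A)^{-1}B + D = -C A^{-1} B + D.
det A = 10, so A^{-1} = (1/10)·adj(A) = [[2/5, -3/5], [9/10, -11/10]]
A^{-1} B = [1, 3/2]^T
C A^{-1} B = 3/2
G(0) = D - C A^{-1} B = 0 - (3/2) = -3/2 ≈ -1.5000

-1.5000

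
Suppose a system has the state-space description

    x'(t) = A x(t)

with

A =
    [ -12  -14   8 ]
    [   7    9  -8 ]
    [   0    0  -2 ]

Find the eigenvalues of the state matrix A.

-5, -2, 2

det(sI - A) = s^3 - (tr A)s^2 + (M11 + M22 + M33)s - det A, where Mii is the 2×2 principal minor of A obtained by deleting row i and column i.
tr A = (-12) + 9 + (-2) = -5; M11 = 9·(-2) - (-8)·0 = -18 - 0 = -18; M22 = (-12)·(-2) - 8·0 = 24 - 0 = 24; M33 = (-12)·9 - (-14)·7 = -108 - (-98) = -10; sum of minors = -4.
det A = (-12)·(9·(-2) - (-8)·0) - (-14)·(7·(-2) - (-8)·0) + 8·(7·0 - 9·0) = (-12)·(-18) - (-14)·(-14) + 8·0 = 20.
So p(s) = det(sI - A) = s^3 + 5s^2 - 4s - 20.
Rational-root test: any integer root divides -20. Testing small divisors, s = -2 works: p(-2) = -8 + 20 + 8 + (-20) = 0, so (s + 2) is a factor.
Dividing, p(s) = (s + 2)(s^2 + 3s - 10).
Factor s^2 + 3s - 10: two numbers with sum -3 and product -10 are 2 and -5, so s^2 + 3s - 10 = (s - 2)(s + 5).
Hence p(s) = (s - 2) (s + 2) (s + 5), with roots -5, -2, 2.
At least one eigenvalue has non-negative real part, so the system is not asymptotically stable.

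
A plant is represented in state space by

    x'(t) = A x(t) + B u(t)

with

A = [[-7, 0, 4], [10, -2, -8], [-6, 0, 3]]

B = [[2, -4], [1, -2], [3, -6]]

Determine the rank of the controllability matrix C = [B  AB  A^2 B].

2

AB = [[-2, 4], [-6, 12], [-3, 6]]
A^2B = [[2, -4], [16, -32], [3, -6]]
Controllability matrix C = [B  AB  A^2B] = [[2, -4, -2, 4, 2, -4], [1, -2, -6, 12, 16, -32], [3, -6, -3, 6, 3, -6]]
The rows r1, r2, r3 of C are linearly dependent: -3·r1 + 2·r3 = 0 (check each entry), so rank(C) ≤ 2.
The 2×2 minor from rows 1, 2, columns 1, 3 is 2·(-6) - (-2)·1 = -12 - (-2) = -10 ≠ 0, so rank(C) = 2.
rank(C) = 2 < n = 3, so the pair (A, B) is not completely controllable.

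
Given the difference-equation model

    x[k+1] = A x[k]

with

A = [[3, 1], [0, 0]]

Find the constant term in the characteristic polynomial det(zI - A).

0

For a 2×2 matrix, det(zI - A) = z^2 - (tr A)z + det A.
tr A = 3, det A = 0.
So p(z) = z^2 - 3z.
The constant term is 0.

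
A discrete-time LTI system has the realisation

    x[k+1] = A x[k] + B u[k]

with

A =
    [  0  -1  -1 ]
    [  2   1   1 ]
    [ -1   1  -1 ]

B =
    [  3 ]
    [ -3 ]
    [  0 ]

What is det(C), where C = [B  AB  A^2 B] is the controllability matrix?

AB = [[3], [3], [-6]]
A^2B = [[3], [3], [6]]
Controllability matrix C = [B  AB  A^2B] = [[3, 3, 3], [-3, 3, 3], [0, -6, 6]]
Expanding along the first row, det(C) = 3·(3·6 - 3·(-6)) - 3·((-3)·6 - 3·0) + 3·((-3)·(-6) - 3·0) = 3·36 - 3·(-18) + 3·18 = 216
Since det(C) ≠ 0, rank(C) = 3 and the system is completely controllable.

216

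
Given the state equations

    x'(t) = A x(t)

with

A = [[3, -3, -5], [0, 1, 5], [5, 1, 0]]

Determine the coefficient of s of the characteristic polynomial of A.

Expand det(sI - A) for the 3×3 matrix.
p(s) = s^3 - 4s^2 + 23s + 65.
(Check: constant term = det(-A) = (-1)^3 det A = 65; coefficient of s^2 = -tr A = -4.)
The coefficient of s is 23.

23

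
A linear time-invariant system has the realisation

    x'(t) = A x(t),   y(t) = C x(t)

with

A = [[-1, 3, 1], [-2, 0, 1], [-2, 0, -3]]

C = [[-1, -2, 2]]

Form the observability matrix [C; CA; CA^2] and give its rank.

CA = [[1, -3, -9]]
CA^2 = [[23, 3, 25]]
Observability matrix O = [C; CA; CA^2] = [[-1, -2, 2], [1, -3, -9], [23, 3, 25]]
det(O) = (-1)·((-3)·25 - (-9)·3) - (-2)·(1·25 - (-9)·23) + 2·(1·3 - (-3)·23) = (-1)·(-48) - (-2)·232 + 2·72 = 656 ≠ 0, so rank(O) = 3.
rank(O) = 3 = n, so the pair (A, C) is completely observable.

3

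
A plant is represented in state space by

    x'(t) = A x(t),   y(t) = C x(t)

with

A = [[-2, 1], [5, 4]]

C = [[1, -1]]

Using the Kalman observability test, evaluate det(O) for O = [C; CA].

CA = [[-7, -3]]
Observability matrix O = [C; CA] = [[1, -1], [-7, -3]]
det(O) = 1·(-3) - (-1)·(-7) = -3 - 7 = -10
Since det(O) ≠ 0, rank(O) = 2 and the system is completely observable.

-10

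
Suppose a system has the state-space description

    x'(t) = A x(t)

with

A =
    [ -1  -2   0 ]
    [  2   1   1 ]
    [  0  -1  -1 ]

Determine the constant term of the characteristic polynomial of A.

Expand det(sI - A) for the 3×3 matrix.
p(s) = s^3 + s^2 + 4s + 4.
(Check: constant term = det(-A) = (-1)^3 det A = 4; coefficient of s^2 = -tr A = 1.)
The constant term is 4.

4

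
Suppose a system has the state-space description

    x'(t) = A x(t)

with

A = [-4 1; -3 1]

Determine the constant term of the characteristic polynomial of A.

For a 2×2 matrix, det(sI - A) = s^2 - (tr A)s + det A.
tr A = -3, det A = -1.
So p(s) = s^2 + 3s - 1.
The constant term is -1.

-1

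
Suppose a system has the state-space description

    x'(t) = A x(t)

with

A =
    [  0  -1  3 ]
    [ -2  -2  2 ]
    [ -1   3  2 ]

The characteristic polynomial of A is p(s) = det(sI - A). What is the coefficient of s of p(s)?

-9

Expand det(sI - A) for the 3×3 matrix.
p(s) = s^3 - 9s + 26.
(Check: constant term = det(-A) = (-1)^3 det A = 26; coefficient of s^2 = -tr A = 0.)
The coefficient of s is -9.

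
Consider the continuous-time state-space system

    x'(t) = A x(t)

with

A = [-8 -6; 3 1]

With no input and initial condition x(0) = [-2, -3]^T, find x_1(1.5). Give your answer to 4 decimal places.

det(sI - A) = s^2 - (tr A)s + det A, with tr A = (-8) + 1 = -7 and det A = (-8)·1 - (-6)·3 = -8 - (-18) = 10.
So p(s) = det(sI - A) = s^2 + 7s + 10.
Factor s^2 + 7s + 10: two numbers with sum -7 and product 10 are -2 and -5, so s^2 + 7s + 10 = (s + 2)(s + 5).
Hence p(s) = (s + 2) (s + 5), with roots -5, -2.
The eigenvalues -5, -2 are distinct and real, so A is diagonalisable and x(t) = e^{At} x(0) = V diag(e^{λ_i t}) V^{-1} x(0), where the columns of V are the eigenvectors.
λ = -5: A - (-5)I = [[-3, -6], [3, 6]]. Row 1 gives (-3)·v1 + (-6)·v2 = 0, so take v_1 = [2, -1]^T.
λ = -2: A - (-2)I = [[-6, -6], [3, 3]]. Row 1 gives (-6)·v1 + (-6)·v2 = 0, so take v_2 = [-1, 1]^T.
V = [v_1 v_2] = [[2, -1], [-1, 1]] has det V = 1, so V^{-1} = adj(V)/det V = [[1, 1], [1, 2]].
Modal coordinates z(0) = V^{-1} x(0): 1·(-2) + 1·(-3) = -5; 1·(-2) + 2·(-3) = -8; so z(0) = [-5, -8]^T.
x_1(t) = Σ_i (v_i)_1 · z_i(0) · e^{λ_i t} (row 1 of V times the modal terms).
x_1(1.5) = 2·(-5)·e^{-5·1.5} + (-1)·(-8)·e^{-2·1.5} = (-10)·0.000553 + 8·0.049787 = 0.3928.

0.3928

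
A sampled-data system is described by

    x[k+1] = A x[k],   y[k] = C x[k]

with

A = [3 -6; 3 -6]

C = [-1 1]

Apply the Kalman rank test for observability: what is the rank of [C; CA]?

CA = [[0, 0]]
Observability matrix O = [C; CA] = [[-1, 1], [0, 0]]
Every row of O is a scalar multiple of row 1 = [-1, 1] (multipliers 1, 0), so the rows span a one-dimensional space.
O ≠ 0, hence rank(O) = 1.
rank(O) = 1 < n = 2, so the pair (A, C) is not completely observable.

1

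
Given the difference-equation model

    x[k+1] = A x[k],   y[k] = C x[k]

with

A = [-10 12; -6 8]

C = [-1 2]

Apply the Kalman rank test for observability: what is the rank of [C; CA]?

1

CA = [[-2, 4]]
Observability matrix O = [C; CA] = [[-1, 2], [-2, 4]]
Every row of O is a scalar multiple of row 1 = [-1, 2] (multipliers 1, 2), so the rows span a one-dimensional space.
O ≠ 0, hence rank(O) = 1.
rank(O) = 1 < n = 2, so the pair (A, C) is not completely observable.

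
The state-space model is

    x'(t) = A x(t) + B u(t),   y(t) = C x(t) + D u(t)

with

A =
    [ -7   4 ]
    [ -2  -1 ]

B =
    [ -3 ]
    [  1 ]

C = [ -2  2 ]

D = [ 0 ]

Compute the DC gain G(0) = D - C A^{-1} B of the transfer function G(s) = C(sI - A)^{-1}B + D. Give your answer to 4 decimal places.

G(0) = C(-A)^{-1}B + D = -C A^{-1} B + D.
det A = 15, so A^{-1} = (1/15)·adj(A) = [[-1/15, -4/15], [2/15, -7/15]]
A^{-1} B = [-1/15, -13/15]^T
C A^{-1} B = -8/5
G(0) = D - C A^{-1} B = 0 - (-8/5) = 8/5 ≈ 1.6000

1.6000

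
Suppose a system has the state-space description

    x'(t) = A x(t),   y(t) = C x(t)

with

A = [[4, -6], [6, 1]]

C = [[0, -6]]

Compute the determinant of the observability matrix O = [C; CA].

-216

CA = [[-36, -6]]
Observability matrix O = [C; CA] = [[0, -6], [-36, -6]]
det(O) = 0·(-6) - (-6)·(-36) = 0 - 216 = -216
Since det(O) ≠ 0, rank(O) = 2 and the system is completely observable.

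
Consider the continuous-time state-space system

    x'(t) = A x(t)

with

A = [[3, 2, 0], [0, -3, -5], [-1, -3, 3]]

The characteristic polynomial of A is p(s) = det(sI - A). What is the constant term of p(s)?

62

Expand det(sI - A) for the 3×3 matrix.
p(s) = s^3 - 3s^2 - 24s + 62.
(Check: constant term = det(-A) = (-1)^3 det A = 62; coefficient of s^2 = -tr A = -3.)
The constant term is 62.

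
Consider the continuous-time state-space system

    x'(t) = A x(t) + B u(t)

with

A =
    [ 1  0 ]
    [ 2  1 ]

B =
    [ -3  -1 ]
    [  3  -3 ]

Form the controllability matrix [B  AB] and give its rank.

AB = [[-3, -1], [-3, -5]]
Controllability matrix C = [B  AB] = [[-3, -1, -3, -1], [3, -3, -3, -5]]
Take the 2×2 submatrix of C formed by columns 1, 2: [[-3, -1], [3, -3]]. Its determinant is (-3)·(-3) - (-1)·3 = 9 - (-3) = 12 ≠ 0.
So rank(C) ≥ 2; since C has 2 rows, rank(C) = 2.
rank(C) = 2 = n, so the pair (A, B) is completely controllable.

2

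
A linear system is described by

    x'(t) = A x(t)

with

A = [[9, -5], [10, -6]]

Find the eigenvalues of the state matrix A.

det(sI - A) = s^2 - (tr A)s + det A, with tr A = 9 + (-6) = 3 and det A = 9·(-6) - (-5)·10 = -54 - (-50) = -4.
So p(s) = det(sI - A) = s^2 - 3s - 4.
Factor s^2 - 3s - 4: two numbers with sum 3 and product -4 are 4 and -1, so s^2 - 3s - 4 = (s - 4)(s + 1).
Hence p(s) = (s - 4) (s + 1), with roots -1, 4.
At least one eigenvalue has non-negative real part, so the system is not asymptotically stable.

-1, 4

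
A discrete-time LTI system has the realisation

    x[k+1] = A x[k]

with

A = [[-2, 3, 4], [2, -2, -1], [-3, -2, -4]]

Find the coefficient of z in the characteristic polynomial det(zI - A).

Expand det(zI - A) for the 3×3 matrix.
p(z) = z^3 + 8z^2 + 24z + 19.
(Check: constant term = det(-A) = (-1)^3 det A = 19; coefficient of z^2 = -tr A = 8.)
The coefficient of z is 24.

24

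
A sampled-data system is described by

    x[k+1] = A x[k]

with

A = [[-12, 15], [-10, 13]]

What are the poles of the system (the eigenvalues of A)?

det(zI - A) = z^2 - (tr A)z + det A, with tr A = (-12) + 13 = 1 and det A = (-12)·13 - 15·(-10) = -156 - (-150) = -6.
So p(z) = det(zI - A) = z^2 - z - 6.
Factor z^2 - z - 6: two numbers with sum 1 and product -6 are 3 and -2, so z^2 - z - 6 = (z - 3)(z + 2).
Hence p(z) = (z - 3) (z + 2), with roots -2, 3.

-2, 3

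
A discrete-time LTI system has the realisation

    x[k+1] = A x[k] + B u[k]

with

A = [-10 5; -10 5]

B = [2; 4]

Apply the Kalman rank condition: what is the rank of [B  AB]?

1

AB = [[0], [0]]
Controllability matrix C = [B  AB] = [[2, 0], [4, 0]]
Every column of C is a scalar multiple of column 1 = [2, 4] (multipliers 1, 0), so the columns span a one-dimensional space.
C ≠ 0, hence rank(C) = 1.
rank(C) = 1 < n = 2, so the pair (A, B) is not completely controllable.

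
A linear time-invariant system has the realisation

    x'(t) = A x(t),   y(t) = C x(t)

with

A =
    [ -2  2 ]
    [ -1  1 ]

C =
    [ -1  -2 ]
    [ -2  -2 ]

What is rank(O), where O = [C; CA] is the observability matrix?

2

CA = [[4, -4], [6, -6]]
Observability matrix O = [C; CA] = [[-1, -2], [-2, -2], [4, -4], [6, -6]]
Take the 2×2 submatrix of O formed by rows 1, 2: [[-1, -2], [-2, -2]]. Its determinant is (-1)·(-2) - (-2)·(-2) = 2 - 4 = -2 ≠ 0.
So rank(O) ≥ 2; since O has 2 columns, rank(O) = 2.
rank(O) = 2 = n, so the pair (A, C) is completely observable.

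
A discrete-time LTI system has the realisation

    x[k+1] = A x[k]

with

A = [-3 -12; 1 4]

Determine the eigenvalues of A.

0, 1

det(zI - A) = z^2 - (tr A)z + det A, with tr A = (-3) + 4 = 1 and det A = (-3)·4 - (-12)·1 = -12 - (-12) = 0.
So p(z) = det(zI - A) = z^2 - z.
Factor z^2 - z: two numbers with sum 1 and product 0 are 1 and 0, so z^2 - z = z(z - 1).
Hence p(z) = z (z - 1), with roots 0, 1.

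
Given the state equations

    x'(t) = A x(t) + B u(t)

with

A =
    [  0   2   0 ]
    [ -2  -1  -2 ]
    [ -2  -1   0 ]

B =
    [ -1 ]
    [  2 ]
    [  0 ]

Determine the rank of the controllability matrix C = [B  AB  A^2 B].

3

AB = [[4], [0], [0]]
A^2B = [[0], [-8], [-8]]
Controllability matrix C = [B  AB  A^2B] = [[-1, 4, 0], [2, 0, -8], [0, 0, -8]]
det(C) = (-1)·(0·(-8) - (-8)·0) - 4·(2·(-8) - (-8)·0) + 0·(2·0 - 0·0) = (-1)·0 - 4·(-16) + 0·0 = 64 ≠ 0, so rank(C) = 3.
rank(C) = 3 = n, so the pair (A, B) is completely controllable.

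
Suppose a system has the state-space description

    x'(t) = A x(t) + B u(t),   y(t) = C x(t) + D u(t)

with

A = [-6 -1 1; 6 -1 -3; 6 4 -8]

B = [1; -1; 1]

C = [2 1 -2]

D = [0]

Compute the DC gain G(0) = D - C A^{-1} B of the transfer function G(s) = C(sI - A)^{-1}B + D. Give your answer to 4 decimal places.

G(0) = C(-A)^{-1}B + D = -C A^{-1} B + D.
det A = -120, so A^{-1} = (1/-120)·adj(A) = [[-1/6, 1/30, -1/30], [-1/4, -7/20, 1/10], [-1/4, -3/20, -1/10]]
A^{-1} B = [-7/30, 1/5, -1/5]^T
C A^{-1} B = 2/15
G(0) = D - C A^{-1} B = 0 - (2/15) = -2/15 ≈ -0.1333

-0.1333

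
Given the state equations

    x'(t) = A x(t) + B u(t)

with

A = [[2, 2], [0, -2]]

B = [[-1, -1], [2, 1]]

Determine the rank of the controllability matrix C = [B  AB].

AB = [[2, 0], [-4, -2]]
Controllability matrix C = [B  AB] = [[-1, -1, 2, 0], [2, 1, -4, -2]]
Take the 2×2 submatrix of C formed by columns 1, 2: [[-1, -1], [2, 1]]. Its determinant is (-1)·1 - (-1)·2 = -1 - (-2) = 1 ≠ 0.
So rank(C) ≥ 2; since C has 2 rows, rank(C) = 2.
rank(C) = 2 = n, so the pair (A, B) is completely controllable.

2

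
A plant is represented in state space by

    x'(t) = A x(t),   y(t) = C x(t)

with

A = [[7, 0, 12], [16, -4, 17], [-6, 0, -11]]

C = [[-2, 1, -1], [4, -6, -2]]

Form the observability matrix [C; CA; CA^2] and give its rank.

2

CA = [[8, -4, 4], [-56, 24, -32]]
CA^2 = [[-32, 16, -16], [184, -96, 88]]
Observability matrix O = [C; CA; CA^2] = [[-2, 1, -1], [4, -6, -2], [8, -4, 4], [-56, 24, -32], [-32, 16, -16], [184, -96, 88]]
The columns c1, c2, c3 of O are linearly dependent: -c1 - c2 + c3 = 0 (check each entry), so rank(O) ≤ 2.
The 2×2 minor from rows 1, 2, columns 1, 2 is (-2)·(-6) - 1·4 = 12 - 4 = 8 ≠ 0, so rank(O) = 2.
rank(O) = 2 < n = 3, so the pair (A, C) is not completely observable.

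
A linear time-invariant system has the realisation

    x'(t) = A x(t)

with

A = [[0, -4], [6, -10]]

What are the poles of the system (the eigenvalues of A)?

det(sI - A) = s^2 - (tr A)s + det A, with tr A = 0 + (-10) = -10 and det A = 0·(-10) - (-4)·6 = 0 - (-24) = 24.
So p(s) = det(sI - A) = s^2 + 10s + 24.
Factor s^2 + 10s + 24: two numbers with sum -10 and product 24 are -4 and -6, so s^2 + 10s + 24 = (s + 4)(s + 6).
Hence p(s) = (s + 4) (s + 6), with roots -6, -4.
All eigenvalues have negative real part, so the system is asymptotically stable.

-6, -4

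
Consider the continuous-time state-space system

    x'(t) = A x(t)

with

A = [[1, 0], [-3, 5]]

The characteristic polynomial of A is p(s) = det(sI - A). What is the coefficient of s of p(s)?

For a 2×2 matrix, det(sI - A) = s^2 - (tr A)s + det A.
tr A = 6, det A = 5.
So p(s) = s^2 - 6s + 5.
The coefficient of s is -6.

-6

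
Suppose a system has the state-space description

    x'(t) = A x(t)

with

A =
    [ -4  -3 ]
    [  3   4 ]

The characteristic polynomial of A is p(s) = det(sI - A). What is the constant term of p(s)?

For a 2×2 matrix, det(sI - A) = s^2 - (tr A)s + det A.
tr A = 0, det A = -7.
So p(s) = s^2 - 7.
The constant term is -7.

-7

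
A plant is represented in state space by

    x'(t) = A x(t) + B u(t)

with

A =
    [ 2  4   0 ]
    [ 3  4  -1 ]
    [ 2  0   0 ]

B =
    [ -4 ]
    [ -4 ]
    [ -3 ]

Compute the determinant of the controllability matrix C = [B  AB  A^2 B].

-388

AB = [[-24], [-25], [-8]]
A^2B = [[-148], [-164], [-48]]
Controllability matrix C = [B  AB  A^2B] = [[-4, -24, -148], [-4, -25, -164], [-3, -8, -48]]
Expanding along the first row, det(C) = (-4)·((-25)·(-48) - (-164)·(-8)) - (-24)·((-4)·(-48) - (-164)·(-3)) + (-148)·((-4)·(-8) - (-25)·(-3)) = (-4)·(-112) - (-24)·(-300) + (-148)·(-43) = -388
Since det(C) ≠ 0, rank(C) = 3 and the system is completely controllable.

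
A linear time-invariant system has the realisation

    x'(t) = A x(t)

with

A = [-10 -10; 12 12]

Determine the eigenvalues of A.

det(sI - A) = s^2 - (tr A)s + det A, with tr A = (-10) + 12 = 2 and det A = (-10)·12 - (-10)·12 = -120 - (-120) = 0.
So p(s) = det(sI - A) = s^2 - 2s.
Factor s^2 - 2s: two numbers with sum 2 and product 0 are 2 and 0, so s^2 - 2s = s(s - 2).
Hence p(s) = s (s - 2), with roots 0, 2.
At least one eigenvalue has non-negative real part, so the system is not asymptotically stable.

0, 2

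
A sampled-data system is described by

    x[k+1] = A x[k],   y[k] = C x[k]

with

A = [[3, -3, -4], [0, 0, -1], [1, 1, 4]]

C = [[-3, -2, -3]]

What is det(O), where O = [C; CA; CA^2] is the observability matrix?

-980

CA = [[-12, 6, 2]]
CA^2 = [[-34, 38, 50]]
Observability matrix O = [C; CA; CA^2] = [[-3, -2, -3], [-12, 6, 2], [-34, 38, 50]]
Expanding along the first row, det(O) = (-3)·(6·50 - 2·38) - (-2)·((-12)·50 - 2·(-34)) + (-3)·((-12)·38 - 6·(-34)) = (-3)·224 - (-2)·(-532) + (-3)·(-252) = -980
Since det(O) ≠ 0, rank(O) = 3 and the system is completely observable.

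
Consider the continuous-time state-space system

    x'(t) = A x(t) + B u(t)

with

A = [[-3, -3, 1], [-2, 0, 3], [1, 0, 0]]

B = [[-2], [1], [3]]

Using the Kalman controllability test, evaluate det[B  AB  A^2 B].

1975

AB = [[6], [13], [-2]]
A^2B = [[-59], [-18], [6]]
Controllability matrix C = [B  AB  A^2B] = [[-2, 6, -59], [1, 13, -18], [3, -2, 6]]
Expanding along the first row, det(C) = (-2)·(13·6 - (-18)·(-2)) - 6·(1·6 - (-18)·3) + (-59)·(1·(-2) - 13·3) = (-2)·42 - 6·60 + (-59)·(-41) = 1975
Since det(C) ≠ 0, rank(C) = 3 and the system is completely controllable.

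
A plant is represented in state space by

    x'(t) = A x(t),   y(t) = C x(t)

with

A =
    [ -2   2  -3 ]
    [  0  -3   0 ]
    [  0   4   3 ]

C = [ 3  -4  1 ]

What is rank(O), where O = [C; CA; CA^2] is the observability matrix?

CA = [[-6, 22, -6]]
CA^2 = [[12, -102, 0]]
Observability matrix O = [C; CA; CA^2] = [[3, -4, 1], [-6, 22, -6], [12, -102, 0]]
det(O) = 3·(22·0 - (-6)·(-102)) - (-4)·((-6)·0 - (-6)·12) + 1·((-6)·(-102) - 22·12) = 3·(-612) - (-4)·72 + 1·348 = -1200 ≠ 0, so rank(O) = 3.
rank(O) = 3 = n, so the pair (A, C) is completely observable.

3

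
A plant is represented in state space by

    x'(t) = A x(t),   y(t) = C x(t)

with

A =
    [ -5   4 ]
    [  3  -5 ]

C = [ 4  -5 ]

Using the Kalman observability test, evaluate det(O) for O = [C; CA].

-11

CA = [[-35, 41]]
Observability matrix O = [C; CA] = [[4, -5], [-35, 41]]
det(O) = 4·41 - (-5)·(-35) = 164 - 175 = -11
Since det(O) ≠ 0, rank(O) = 2 and the system is completely observable.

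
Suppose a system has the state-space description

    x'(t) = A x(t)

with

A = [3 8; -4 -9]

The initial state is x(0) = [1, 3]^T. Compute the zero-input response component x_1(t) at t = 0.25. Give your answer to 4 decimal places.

4.2249

det(sI - A) = s^2 - (tr A)s + det A, with tr A = 3 + (-9) = -6 and det A = 3·(-9) - 8·(-4) = -27 - (-32) = 5.
So p(s) = det(sI - A) = s^2 + 6s + 5.
Factor s^2 + 6s + 5: two numbers with sum -6 and product 5 are -1 and -5, so s^2 + 6s + 5 = (s + 1)(s + 5).
Hence p(s) = (s + 1) (s + 5), with roots -5, -1.
The eigenvalues -5, -1 are distinct and real, so A is diagonalisable and x(t) = e^{At} x(0) = V diag(e^{λ_i t}) V^{-1} x(0), where the columns of V are the eigenvectors.
λ = -5: A - (-5)I = [[8, 8], [-4, -4]]. Row 1 gives 8·v1 + 8·v2 = 0, so take v_1 = [-1, 1]^T.
λ = -1: A - (-1)I = [[4, 8], [-4, -8]]. Row 1 gives 4·v1 + 8·v2 = 0, so take v_2 = [2, -1]^T.
V = [v_1 v_2] = [[-1, 2], [1, -1]] has det V = -1, so V^{-1} = adj(V)/det V = [[1, 2], [1, 1]].
Modal coordinates z(0) = V^{-1} x(0): 1·1 + 2·3 = 7; 1·1 + 1·3 = 4; so z(0) = [7, 4]^T.
x_1(t) = Σ_i (v_i)_1 · z_i(0) · e^{λ_i t} (row 1 of V times the modal terms).
x_1(0.25) = (-1)·7·e^{-5·0.25} + 2·4·e^{-1·0.25} = (-7)·0.286505 + 8·0.778801 = 4.2249.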